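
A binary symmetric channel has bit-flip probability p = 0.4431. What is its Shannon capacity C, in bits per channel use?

For BSC with error probability p:
C = 1 - H(p) where H(p) is binary entropy
H(0.4431) = -0.4431 × log₂(0.4431) - 0.5569 × log₂(0.5569)
H(p) = 0.9906
C = 1 - 0.9906 = 0.0094 bits/use


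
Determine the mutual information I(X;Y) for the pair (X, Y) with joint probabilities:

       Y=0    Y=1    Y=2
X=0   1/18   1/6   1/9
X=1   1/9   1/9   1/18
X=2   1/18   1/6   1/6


H(X) = 1.5715, H(Y) = 1.5305, H(X,Y) = 3.0441
I(X;Y) = H(X) + H(Y) - H(X,Y) = 0.0579 bits


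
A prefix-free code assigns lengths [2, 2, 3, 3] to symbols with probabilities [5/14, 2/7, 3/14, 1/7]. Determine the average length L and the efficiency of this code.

Average length L = Σ p_i × l_i = 2.3571 bits
Entropy H = 1.9242 bits
Efficiency η = H/L × 100% = 81.63%


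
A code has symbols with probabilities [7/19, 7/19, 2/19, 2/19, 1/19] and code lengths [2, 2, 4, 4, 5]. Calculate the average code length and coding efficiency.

Average length L = Σ p_i × l_i = 2.5789 bits
Entropy H = 1.9688 bits
Efficiency η = H/L × 100% = 76.34%


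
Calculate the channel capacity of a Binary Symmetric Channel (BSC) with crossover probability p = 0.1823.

For BSC with error probability p:
C = 1 - H(p) where H(p) is binary entropy
H(0.1823) = -0.1823 × log₂(0.1823) - 0.8177 × log₂(0.8177)
H(p) = 0.6851
C = 1 - 0.6851 = 0.3149 bits/use


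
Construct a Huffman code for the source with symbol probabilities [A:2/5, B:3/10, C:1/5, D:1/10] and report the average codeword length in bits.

Huffman tree construction:
Combine smallest probabilities repeatedly
Resulting codes:
  A: 0 (length 1)
  B: 10 (length 2)
  C: 111 (length 3)
  D: 110 (length 3)
Average length = Σ p(s) × length(s) = 1.9000 bits


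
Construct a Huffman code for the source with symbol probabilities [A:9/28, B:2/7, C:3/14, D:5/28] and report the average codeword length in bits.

Huffman tree construction:
Combine smallest probabilities repeatedly
Resulting codes:
  A: 11 (length 2)
  B: 10 (length 2)
  C: 01 (length 2)
  D: 00 (length 2)
Average length = Σ p(s) × length(s) = 2.0000 bits


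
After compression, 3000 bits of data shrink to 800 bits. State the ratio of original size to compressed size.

Compression ratio = Original / Compressed
= 3000 / 800 = 3.75:1


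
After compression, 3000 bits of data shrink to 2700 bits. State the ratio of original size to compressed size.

Compression ratio = Original / Compressed
= 3000 / 2700 = 1.11:1


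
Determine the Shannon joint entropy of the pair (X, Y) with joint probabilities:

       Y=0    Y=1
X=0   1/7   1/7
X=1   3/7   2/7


H(X,Y) = -Σ p(x,y) log₂ p(x,y)
  p(0,0)=1/7: -0.1429 × log₂(0.1429) = 0.4011
  p(0,1)=1/7: -0.1429 × log₂(0.1429) = 0.4011
  p(1,0)=3/7: -0.4286 × log₂(0.4286) = 0.5239
  p(1,1)=2/7: -0.2857 × log₂(0.2857) = 0.5164
H(X,Y) = 1.8424 bits


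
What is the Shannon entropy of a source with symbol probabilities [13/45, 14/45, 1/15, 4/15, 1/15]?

H(X) = -Σ p(x) log₂ p(x)
  -13/45 × log₂(13/45) = 0.5175
  -14/45 × log₂(14/45) = 0.5241
  -1/15 × log₂(1/15) = 0.2605
  -4/15 × log₂(4/15) = 0.5085
  -1/15 × log₂(1/15) = 0.2605
H(X) = 2.0710 bits


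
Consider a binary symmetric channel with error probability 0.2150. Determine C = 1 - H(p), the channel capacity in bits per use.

For BSC with error probability p:
C = 1 - H(p) where H(p) is binary entropy
H(0.2150) = -0.2150 × log₂(0.2150) - 0.7850 × log₂(0.7850)
H(p) = 0.7509
C = 1 - 0.7509 = 0.2491 bits/use


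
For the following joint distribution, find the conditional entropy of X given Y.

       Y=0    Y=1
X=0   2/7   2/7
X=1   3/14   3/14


H(X|Y) = Σ_y p(y) H(X|Y=y)
  p(Y=0) = 1/2, H(X|Y=0) = 0.9852
  p(Y=1) = 1/2, H(X|Y=1) = 0.9852
H(X|Y) = 0.5000×0.9852 + 0.5000×0.9852 = 0.9852 bits


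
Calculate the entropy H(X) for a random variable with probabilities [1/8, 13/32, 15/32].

H(X) = -Σ p(x) log₂ p(x)
  -1/8 × log₂(1/8) = 0.3750
  -13/32 × log₂(13/32) = 0.5279
  -15/32 × log₂(15/32) = 0.5124
H(X) = 1.4153 bits


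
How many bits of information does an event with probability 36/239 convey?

Information content I(x) = -log₂(p(x))
I = -log₂(36/239) = -log₂(0.1506)
I = 2.7309 bits


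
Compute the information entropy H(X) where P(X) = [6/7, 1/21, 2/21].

H(X) = -Σ p(x) log₂ p(x)
  -6/7 × log₂(6/7) = 0.1906
  -1/21 × log₂(1/21) = 0.2092
  -2/21 × log₂(2/21) = 0.3231
H(X) = 0.7229 bits


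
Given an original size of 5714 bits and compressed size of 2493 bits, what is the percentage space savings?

Space savings = (1 - Compressed/Original) × 100%
= (1 - 2493/5714) × 100%
= 56.37%


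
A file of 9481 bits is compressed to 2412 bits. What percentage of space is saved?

Space savings = (1 - Compressed/Original) × 100%
= (1 - 2412/9481) × 100%
= 74.56%


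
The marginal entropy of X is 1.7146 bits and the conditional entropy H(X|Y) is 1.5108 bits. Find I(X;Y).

I(X;Y) = H(X) - H(X|Y)
I(X;Y) = 1.7146 - 1.5108 = 0.2038 bits


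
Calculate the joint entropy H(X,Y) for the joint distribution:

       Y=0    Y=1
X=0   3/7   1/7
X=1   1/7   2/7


H(X,Y) = -Σ p(x,y) log₂ p(x,y)
  p(0,0)=3/7: -0.4286 × log₂(0.4286) = 0.5239
  p(0,1)=1/7: -0.1429 × log₂(0.1429) = 0.4011
  p(1,0)=1/7: -0.1429 × log₂(0.1429) = 0.4011
  p(1,1)=2/7: -0.2857 × log₂(0.2857) = 0.5164
H(X,Y) = 1.8424 bits


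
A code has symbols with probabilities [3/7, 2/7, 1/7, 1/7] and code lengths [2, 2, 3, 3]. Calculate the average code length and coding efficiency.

Average length L = Σ p_i × l_i = 2.2857 bits
Entropy H = 1.8424 bits
Efficiency η = H/L × 100% = 80.60%


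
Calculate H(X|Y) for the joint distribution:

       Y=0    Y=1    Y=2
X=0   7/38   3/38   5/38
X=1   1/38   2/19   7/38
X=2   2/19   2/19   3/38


H(X|Y) = Σ_y p(y) H(X|Y=y)
  p(Y=0) = 6/19, H(X|Y=0) = 1.2807
  p(Y=1) = 11/38, H(X|Y=1) = 1.5726
  p(Y=2) = 15/38, H(X|Y=2) = 1.5058
H(X|Y) = 0.3158×1.2807 + 0.2895×1.5726 + 0.3947×1.5058 = 1.4541 bits


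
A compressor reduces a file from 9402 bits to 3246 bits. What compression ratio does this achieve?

Compression ratio = Original / Compressed
= 9402 / 3246 = 2.90:1


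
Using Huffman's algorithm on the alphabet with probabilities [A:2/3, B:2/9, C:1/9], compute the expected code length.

Huffman tree construction:
Combine smallest probabilities repeatedly
Resulting codes:
  A: 1 (length 1)
  B: 01 (length 2)
  C: 00 (length 2)
Average length = Σ p(s) × length(s) = 1.3333 bits


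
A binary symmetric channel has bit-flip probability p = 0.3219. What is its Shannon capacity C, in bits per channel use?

For BSC with error probability p:
C = 1 - H(p) where H(p) is binary entropy
H(0.3219) = -0.3219 × log₂(0.3219) - 0.6781 × log₂(0.6781)
H(p) = 0.9064
C = 1 - 0.9064 = 0.0936 bits/use


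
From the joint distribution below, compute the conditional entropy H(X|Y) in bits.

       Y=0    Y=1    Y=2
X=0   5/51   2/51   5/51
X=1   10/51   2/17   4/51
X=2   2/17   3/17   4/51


H(X|Y) = Σ_y p(y) H(X|Y=y)
  p(Y=0) = 7/17, H(X|Y=0) = 1.5190
  p(Y=1) = 1/3, H(X|Y=1) = 1.3793
  p(Y=2) = 13/51, H(X|Y=2) = 1.5766
H(X|Y) = 0.4118×1.5190 + 0.3333×1.3793 + 0.2549×1.5766 = 1.4871 bits


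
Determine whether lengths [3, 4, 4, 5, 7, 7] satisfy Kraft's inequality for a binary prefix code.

Kraft inequality: Σ 2^(-l_i) ≤ 1 for prefix-free code
Calculating: 2^(-3) + 2^(-4) + 2^(-4) + 2^(-5) + 2^(-7) + 2^(-7)
= 0.125 + 0.0625 + 0.0625 + 0.03125 + 0.0078125 + 0.0078125
= 0.2969
Since 0.2969 ≤ 1, prefix-free code exists


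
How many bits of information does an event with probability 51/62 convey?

Information content I(x) = -log₂(p(x))
I = -log₂(51/62) = -log₂(0.8226)
I = 0.2818 bits


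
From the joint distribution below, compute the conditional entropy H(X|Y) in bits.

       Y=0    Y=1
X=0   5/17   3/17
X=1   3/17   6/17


H(X|Y) = Σ_y p(y) H(X|Y=y)
  p(Y=0) = 8/17, H(X|Y=0) = 0.9544
  p(Y=1) = 9/17, H(X|Y=1) = 0.9183
H(X|Y) = 0.4706×0.9544 + 0.5294×0.9183 = 0.9353 bits


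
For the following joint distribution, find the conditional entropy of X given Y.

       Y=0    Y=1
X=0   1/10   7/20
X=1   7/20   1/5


H(X|Y) = Σ_y p(y) H(X|Y=y)
  p(Y=0) = 9/20, H(X|Y=0) = 0.7642
  p(Y=1) = 11/20, H(X|Y=1) = 0.9457
H(X|Y) = 0.4500×0.7642 + 0.5500×0.9457 = 0.8640 bits


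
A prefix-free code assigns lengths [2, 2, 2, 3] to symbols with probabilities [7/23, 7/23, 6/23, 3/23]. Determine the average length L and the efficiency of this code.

Average length L = Σ p_i × l_i = 2.1304 bits
Entropy H = 1.9337 bits
Efficiency η = H/L × 100% = 90.76%


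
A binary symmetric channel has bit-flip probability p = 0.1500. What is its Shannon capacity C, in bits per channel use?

For BSC with error probability p:
C = 1 - H(p) where H(p) is binary entropy
H(0.1500) = -0.1500 × log₂(0.1500) - 0.8500 × log₂(0.8500)
H(p) = 0.6098
C = 1 - 0.6098 = 0.3902 bits/use


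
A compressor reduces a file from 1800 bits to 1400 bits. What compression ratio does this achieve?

Compression ratio = Original / Compressed
= 1800 / 1400 = 1.29:1


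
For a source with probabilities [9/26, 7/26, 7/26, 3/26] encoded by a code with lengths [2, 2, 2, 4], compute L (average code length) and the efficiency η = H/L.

Average length L = Σ p_i × l_i = 2.2308 bits
Entropy H = 1.9086 bits
Efficiency η = H/L × 100% = 85.56%


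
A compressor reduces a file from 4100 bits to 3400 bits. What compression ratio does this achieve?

Compression ratio = Original / Compressed
= 4100 / 3400 = 1.21:1


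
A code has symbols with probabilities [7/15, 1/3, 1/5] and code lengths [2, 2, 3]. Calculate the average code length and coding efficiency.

Average length L = Σ p_i × l_i = 2.2000 bits
Entropy H = 1.5058 bits
Efficiency η = H/L × 100% = 68.45%


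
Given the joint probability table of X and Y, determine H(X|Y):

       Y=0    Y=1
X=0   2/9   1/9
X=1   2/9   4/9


H(X|Y) = Σ_y p(y) H(X|Y=y)
  p(Y=0) = 4/9, H(X|Y=0) = 1.0000
  p(Y=1) = 5/9, H(X|Y=1) = 0.7219
H(X|Y) = 0.4444×1.0000 + 0.5556×0.7219 = 0.8455 bits


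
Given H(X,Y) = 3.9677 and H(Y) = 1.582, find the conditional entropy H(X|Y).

Chain rule: H(X,Y) = H(X|Y) + H(Y)
H(X|Y) = H(X,Y) - H(Y) = 3.9677 - 1.582 = 2.3857 bits


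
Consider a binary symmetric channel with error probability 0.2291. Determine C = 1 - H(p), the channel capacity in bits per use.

For BSC with error probability p:
C = 1 - H(p) where H(p) is binary entropy
H(0.2291) = -0.2291 × log₂(0.2291) - 0.7709 × log₂(0.7709)
H(p) = 0.7764
C = 1 - 0.7764 = 0.2236 bits/use


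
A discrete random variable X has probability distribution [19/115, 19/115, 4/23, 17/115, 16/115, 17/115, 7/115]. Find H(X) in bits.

H(X) = -Σ p(x) log₂ p(x)
  -19/115 × log₂(19/115) = 0.4292
  -19/115 × log₂(19/115) = 0.4292
  -4/23 × log₂(4/23) = 0.4389
  -17/115 × log₂(17/115) = 0.4077
  -16/115 × log₂(16/115) = 0.3959
  -17/115 × log₂(17/115) = 0.4077
  -7/115 × log₂(7/115) = 0.2458
H(X) = 2.7543 bits


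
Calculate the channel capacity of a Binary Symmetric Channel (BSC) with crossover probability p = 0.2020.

For BSC with error probability p:
C = 1 - H(p) where H(p) is binary entropy
H(0.2020) = -0.2020 × log₂(0.2020) - 0.7980 × log₂(0.7980)
H(p) = 0.7259
C = 1 - 0.7259 = 0.2741 bits/use


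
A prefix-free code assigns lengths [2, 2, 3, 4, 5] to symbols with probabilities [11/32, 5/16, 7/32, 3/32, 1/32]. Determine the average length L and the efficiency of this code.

Average length L = Σ p_i × l_i = 2.5000 bits
Entropy H = 2.0100 bits
Efficiency η = H/L × 100% = 80.40%


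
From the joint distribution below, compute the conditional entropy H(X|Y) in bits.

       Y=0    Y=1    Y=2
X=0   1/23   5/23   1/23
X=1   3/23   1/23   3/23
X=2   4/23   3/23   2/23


H(X|Y) = Σ_y p(y) H(X|Y=y)
  p(Y=0) = 8/23, H(X|Y=0) = 1.4056
  p(Y=1) = 9/23, H(X|Y=1) = 1.3516
  p(Y=2) = 6/23, H(X|Y=2) = 1.4591
H(X|Y) = 0.3478×1.4056 + 0.3913×1.3516 + 0.2609×1.4591 = 1.3985 bits


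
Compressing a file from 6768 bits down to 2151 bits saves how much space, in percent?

Space savings = (1 - Compressed/Original) × 100%
= (1 - 2151/6768) × 100%
= 68.22%


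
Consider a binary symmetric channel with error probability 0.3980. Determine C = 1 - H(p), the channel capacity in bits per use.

For BSC with error probability p:
C = 1 - H(p) where H(p) is binary entropy
H(0.3980) = -0.3980 × log₂(0.3980) - 0.6020 × log₂(0.6020)
H(p) = 0.9698
C = 1 - 0.9698 = 0.0302 bits/use


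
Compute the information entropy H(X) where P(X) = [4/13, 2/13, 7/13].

H(X) = -Σ p(x) log₂ p(x)
  -4/13 × log₂(4/13) = 0.5232
  -2/13 × log₂(2/13) = 0.4155
  -7/13 × log₂(7/13) = 0.4809
H(X) = 1.4196 bits


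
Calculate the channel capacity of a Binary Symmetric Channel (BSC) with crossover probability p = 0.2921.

For BSC with error probability p:
C = 1 - H(p) where H(p) is binary entropy
H(0.2921) = -0.2921 × log₂(0.2921) - 0.7079 × log₂(0.7079)
H(p) = 0.8714
C = 1 - 0.8714 = 0.1286 bits/use


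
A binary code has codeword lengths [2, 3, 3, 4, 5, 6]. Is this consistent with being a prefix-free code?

Kraft inequality: Σ 2^(-l_i) ≤ 1 for prefix-free code
Calculating: 2^(-2) + 2^(-3) + 2^(-3) + 2^(-4) + 2^(-5) + 2^(-6)
= 0.25 + 0.125 + 0.125 + 0.0625 + 0.03125 + 0.015625
= 0.6094
Since 0.6094 ≤ 1, prefix-free code exists


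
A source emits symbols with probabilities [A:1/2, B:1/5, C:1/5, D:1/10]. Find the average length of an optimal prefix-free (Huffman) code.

Huffman tree construction:
Combine smallest probabilities repeatedly
Resulting codes:
  A: 0 (length 1)
  B: 111 (length 3)
  C: 10 (length 2)
  D: 110 (length 3)
Average length = Σ p(s) × length(s) = 1.8000 bits


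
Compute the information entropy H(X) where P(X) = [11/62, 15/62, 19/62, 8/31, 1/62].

H(X) = -Σ p(x) log₂ p(x)
  -11/62 × log₂(11/62) = 0.4426
  -15/62 × log₂(15/62) = 0.4953
  -19/62 × log₂(19/62) = 0.5229
  -8/31 × log₂(8/31) = 0.5043
  -1/62 × log₂(1/62) = 0.0960
H(X) = 2.0612 bits


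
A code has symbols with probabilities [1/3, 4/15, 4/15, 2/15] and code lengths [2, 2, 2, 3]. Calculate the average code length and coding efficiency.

Average length L = Σ p_i × l_i = 2.1333 bits
Entropy H = 1.9329 bits
Efficiency η = H/L × 100% = 90.61%


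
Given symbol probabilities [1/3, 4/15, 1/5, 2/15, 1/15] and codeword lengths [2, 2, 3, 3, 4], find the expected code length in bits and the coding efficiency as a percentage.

Average length L = Σ p_i × l_i = 2.4667 bits
Entropy H = 2.1493 bits
Efficiency η = H/L × 100% = 87.13%


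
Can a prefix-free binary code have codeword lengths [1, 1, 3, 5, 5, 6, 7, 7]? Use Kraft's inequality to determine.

Kraft inequality: Σ 2^(-l_i) ≤ 1 for prefix-free code
Calculating: 2^(-1) + 2^(-1) + 2^(-3) + 2^(-5) + 2^(-5) + 2^(-6) + 2^(-7) + 2^(-7)
= 0.5 + 0.5 + 0.125 + 0.03125 + 0.03125 + 0.015625 + 0.0078125 + 0.0078125
= 1.2188
Since 1.2188 > 1, prefix-free code does not exist


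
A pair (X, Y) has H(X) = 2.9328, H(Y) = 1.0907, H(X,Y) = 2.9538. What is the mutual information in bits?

I(X;Y) = H(X) + H(Y) - H(X,Y)
I(X;Y) = 2.9328 + 1.0907 - 2.9538 = 1.0697 bits


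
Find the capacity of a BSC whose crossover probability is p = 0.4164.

For BSC with error probability p:
C = 1 - H(p) where H(p) is binary entropy
H(0.4164) = -0.4164 × log₂(0.4164) - 0.5836 × log₂(0.5836)
H(p) = 0.9797
C = 1 - 0.9797 = 0.0203 bits/use


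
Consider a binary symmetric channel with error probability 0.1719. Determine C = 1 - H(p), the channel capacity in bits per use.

For BSC with error probability p:
C = 1 - H(p) where H(p) is binary entropy
H(0.1719) = -0.1719 × log₂(0.1719) - 0.8281 × log₂(0.8281)
H(p) = 0.6620
C = 1 - 0.6620 = 0.3380 bits/use


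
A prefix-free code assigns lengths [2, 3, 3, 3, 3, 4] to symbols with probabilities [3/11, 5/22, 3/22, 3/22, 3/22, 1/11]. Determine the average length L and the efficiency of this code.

Average length L = Σ p_i × l_i = 2.8182 bits
Entropy H = 2.4874 bits
Efficiency η = H/L × 100% = 88.26%


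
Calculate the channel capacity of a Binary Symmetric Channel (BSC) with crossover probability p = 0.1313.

For BSC with error probability p:
C = 1 - H(p) where H(p) is binary entropy
H(0.1313) = -0.1313 × log₂(0.1313) - 0.8687 × log₂(0.8687)
H(p) = 0.5610
C = 1 - 0.5610 = 0.4390 bits/use


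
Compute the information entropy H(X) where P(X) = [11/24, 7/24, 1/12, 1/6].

H(X) = -Σ p(x) log₂ p(x)
  -11/24 × log₂(11/24) = 0.5159
  -7/24 × log₂(7/24) = 0.5185
  -1/12 × log₂(1/12) = 0.2987
  -1/6 × log₂(1/6) = 0.4308
H(X) = 1.7639 bits


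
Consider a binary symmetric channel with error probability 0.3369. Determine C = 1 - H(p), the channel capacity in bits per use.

For BSC with error probability p:
C = 1 - H(p) where H(p) is binary entropy
H(0.3369) = -0.3369 × log₂(0.3369) - 0.6631 × log₂(0.6631)
H(p) = 0.9218
C = 1 - 0.9218 = 0.0782 bits/use


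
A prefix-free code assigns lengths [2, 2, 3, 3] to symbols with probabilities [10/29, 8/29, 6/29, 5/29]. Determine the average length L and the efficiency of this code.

Average length L = Σ p_i × l_i = 2.3793 bits
Entropy H = 1.9498 bits
Efficiency η = H/L × 100% = 81.95%


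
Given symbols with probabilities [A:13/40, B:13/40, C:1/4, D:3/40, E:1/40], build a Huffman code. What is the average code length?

Huffman tree construction:
Combine smallest probabilities repeatedly
Resulting codes:
  A: 10 (length 2)
  B: 11 (length 2)
  C: 01 (length 2)
  D: 001 (length 3)
  E: 000 (length 3)
Average length = Σ p(s) × length(s) = 2.1000 bits


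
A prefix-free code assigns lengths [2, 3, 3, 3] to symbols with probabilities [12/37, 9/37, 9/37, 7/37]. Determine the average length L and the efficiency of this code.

Average length L = Σ p_i × l_i = 2.6757 bits
Entropy H = 1.9735 bits
Efficiency η = H/L × 100% = 73.76%


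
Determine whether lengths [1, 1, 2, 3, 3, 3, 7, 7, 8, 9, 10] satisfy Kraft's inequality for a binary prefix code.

Kraft inequality: Σ 2^(-l_i) ≤ 1 for prefix-free code
Calculating: 2^(-1) + 2^(-1) + 2^(-2) + 2^(-3) + 2^(-3) + 2^(-3) + 2^(-7) + 2^(-7) + 2^(-8) + 2^(-9) + 2^(-10)
= 0.5 + 0.5 + 0.25 + 0.125 + 0.125 + 0.125 + 0.0078125 + 0.0078125 + 0.00390625 + 0.001953125 + 0.0009765625
= 1.6475
Since 1.6475 > 1, prefix-free code does not exist


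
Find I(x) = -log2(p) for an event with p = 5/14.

Information content I(x) = -log₂(p(x))
I = -log₂(5/14) = -log₂(0.3571)
I = 1.4854 bits


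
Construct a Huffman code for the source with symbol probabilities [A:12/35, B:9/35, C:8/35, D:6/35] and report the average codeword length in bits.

Huffman tree construction:
Combine smallest probabilities repeatedly
Resulting codes:
  A: 11 (length 2)
  B: 10 (length 2)
  C: 01 (length 2)
  D: 00 (length 2)
Average length = Σ p(s) × length(s) = 2.0000 bits


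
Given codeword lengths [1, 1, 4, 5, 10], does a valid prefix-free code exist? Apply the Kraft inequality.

Kraft inequality: Σ 2^(-l_i) ≤ 1 for prefix-free code
Calculating: 2^(-1) + 2^(-1) + 2^(-4) + 2^(-5) + 2^(-10)
= 0.5 + 0.5 + 0.0625 + 0.03125 + 0.0009765625
= 1.0947
Since 1.0947 > 1, prefix-free code does not exist


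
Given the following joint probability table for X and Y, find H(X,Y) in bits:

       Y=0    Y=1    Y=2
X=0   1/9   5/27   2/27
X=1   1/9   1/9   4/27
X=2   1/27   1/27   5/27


H(X,Y) = -Σ p(x,y) log₂ p(x,y)
  p(0,0)=1/9: -0.1111 × log₂(0.1111) = 0.3522
  p(0,1)=5/27: -0.1852 × log₂(0.1852) = 0.4505
  p(0,2)=2/27: -0.0741 × log₂(0.0741) = 0.2781
  p(1,0)=1/9: -0.1111 × log₂(0.1111) = 0.3522
  p(1,1)=1/9: -0.1111 × log₂(0.1111) = 0.3522
  p(1,2)=4/27: -0.1481 × log₂(0.1481) = 0.4081
  p(2,0)=1/27: -0.0370 × log₂(0.0370) = 0.1761
  p(2,1)=1/27: -0.0370 × log₂(0.0370) = 0.1761
  p(2,2)=5/27: -0.1852 × log₂(0.1852) = 0.4505
H(X,Y) = 2.9962 bits


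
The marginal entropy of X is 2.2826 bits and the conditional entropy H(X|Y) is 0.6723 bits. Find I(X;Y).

I(X;Y) = H(X) - H(X|Y)
I(X;Y) = 2.2826 - 0.6723 = 1.6103 bits


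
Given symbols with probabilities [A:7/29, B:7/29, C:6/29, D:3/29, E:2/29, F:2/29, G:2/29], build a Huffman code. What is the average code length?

Huffman tree construction:
Combine smallest probabilities repeatedly
Resulting codes:
  A: 01 (length 2)
  B: 10 (length 2)
  C: 00 (length 2)
  D: 1111 (length 4)
  E: 1100 (length 4)
  F: 1101 (length 4)
  G: 1110 (length 4)
Average length = Σ p(s) × length(s) = 2.6207 bits


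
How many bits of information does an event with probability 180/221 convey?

Information content I(x) = -log₂(p(x))
I = -log₂(180/221) = -log₂(0.8145)
I = 0.2960 bits


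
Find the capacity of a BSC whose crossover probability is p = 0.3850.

For BSC with error probability p:
C = 1 - H(p) where H(p) is binary entropy
H(0.3850) = -0.3850 × log₂(0.3850) - 0.6150 × log₂(0.6150)
H(p) = 0.9615
C = 1 - 0.9615 = 0.0385 bits/use


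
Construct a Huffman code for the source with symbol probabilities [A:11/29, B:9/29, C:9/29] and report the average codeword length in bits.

Huffman tree construction:
Combine smallest probabilities repeatedly
Resulting codes:
  A: 0 (length 1)
  B: 10 (length 2)
  C: 11 (length 2)
Average length = Σ p(s) × length(s) = 1.6207 bits


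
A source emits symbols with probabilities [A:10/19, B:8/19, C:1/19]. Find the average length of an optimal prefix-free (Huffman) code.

Huffman tree construction:
Combine smallest probabilities repeatedly
Resulting codes:
  A: 1 (length 1)
  B: 01 (length 2)
  C: 00 (length 2)
Average length = Σ p(s) × length(s) = 1.4737 bits


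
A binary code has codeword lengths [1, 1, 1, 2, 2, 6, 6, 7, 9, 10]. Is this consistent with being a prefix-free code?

Kraft inequality: Σ 2^(-l_i) ≤ 1 for prefix-free code
Calculating: 2^(-1) + 2^(-1) + 2^(-1) + 2^(-2) + 2^(-2) + 2^(-6) + 2^(-6) + 2^(-7) + 2^(-9) + 2^(-10)
= 0.5 + 0.5 + 0.5 + 0.25 + 0.25 + 0.015625 + 0.015625 + 0.0078125 + 0.001953125 + 0.0009765625
= 2.0420
Since 2.0420 > 1, prefix-free code does not exist


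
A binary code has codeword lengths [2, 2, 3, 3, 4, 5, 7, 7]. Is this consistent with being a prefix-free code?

Kraft inequality: Σ 2^(-l_i) ≤ 1 for prefix-free code
Calculating: 2^(-2) + 2^(-2) + 2^(-3) + 2^(-3) + 2^(-4) + 2^(-5) + 2^(-7) + 2^(-7)
= 0.25 + 0.25 + 0.125 + 0.125 + 0.0625 + 0.03125 + 0.0078125 + 0.0078125
= 0.8594
Since 0.8594 ≤ 1, prefix-free code exists


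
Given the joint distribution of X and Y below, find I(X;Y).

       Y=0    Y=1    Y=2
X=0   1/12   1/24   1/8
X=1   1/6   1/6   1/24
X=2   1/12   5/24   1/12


H(X) = 1.5613, H(Y) = 1.5546, H(X,Y) = 2.9864
I(X;Y) = H(X) + H(Y) - H(X,Y) = 0.1294 bits


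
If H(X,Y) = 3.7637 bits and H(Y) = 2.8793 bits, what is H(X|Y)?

Chain rule: H(X,Y) = H(X|Y) + H(Y)
H(X|Y) = H(X,Y) - H(Y) = 3.7637 - 2.8793 = 0.8844 bits


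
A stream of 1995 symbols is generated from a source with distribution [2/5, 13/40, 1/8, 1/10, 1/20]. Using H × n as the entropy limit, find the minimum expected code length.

Entropy H = 1.9790 bits/symbol
Minimum bits = H × n = 1.9790 × 1995
= 3948.19 bits


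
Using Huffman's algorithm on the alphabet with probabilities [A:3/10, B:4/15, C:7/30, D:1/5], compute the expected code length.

Huffman tree construction:
Combine smallest probabilities repeatedly
Resulting codes:
  A: 11 (length 2)
  B: 10 (length 2)
  C: 01 (length 2)
  D: 00 (length 2)
Average length = Σ p(s) × length(s) = 2.0000 bits


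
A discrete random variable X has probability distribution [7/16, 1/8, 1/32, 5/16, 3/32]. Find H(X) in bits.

H(X) = -Σ p(x) log₂ p(x)
  -7/16 × log₂(7/16) = 0.5218
  -1/8 × log₂(1/8) = 0.3750
  -1/32 × log₂(1/32) = 0.1562
  -5/16 × log₂(5/16) = 0.5244
  -3/32 × log₂(3/32) = 0.3202
H(X) = 1.8976 bits


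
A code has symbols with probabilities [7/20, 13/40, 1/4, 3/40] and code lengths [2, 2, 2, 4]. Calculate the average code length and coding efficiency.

Average length L = Σ p_i × l_i = 2.1500 bits
Entropy H = 1.8374 bits
Efficiency η = H/L × 100% = 85.46%


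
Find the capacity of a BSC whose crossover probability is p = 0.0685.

For BSC with error probability p:
C = 1 - H(p) where H(p) is binary entropy
H(0.0685) = -0.0685 × log₂(0.0685) - 0.9315 × log₂(0.9315)
H(p) = 0.3603
C = 1 - 0.3603 = 0.6397 bits/use


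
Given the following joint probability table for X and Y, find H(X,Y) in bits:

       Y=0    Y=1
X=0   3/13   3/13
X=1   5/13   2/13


H(X,Y) = -Σ p(x,y) log₂ p(x,y)
  p(0,0)=3/13: -0.2308 × log₂(0.2308) = 0.4882
  p(0,1)=3/13: -0.2308 × log₂(0.2308) = 0.4882
  p(1,0)=5/13: -0.3846 × log₂(0.3846) = 0.5302
  p(1,1)=2/13: -0.1538 × log₂(0.1538) = 0.4155
H(X,Y) = 1.9220 bits


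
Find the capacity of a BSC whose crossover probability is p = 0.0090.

For BSC with error probability p:
C = 1 - H(p) where H(p) is binary entropy
H(0.0090) = -0.0090 × log₂(0.0090) - 0.9910 × log₂(0.9910)
H(p) = 0.0741
C = 1 - 0.0741 = 0.9259 bits/use


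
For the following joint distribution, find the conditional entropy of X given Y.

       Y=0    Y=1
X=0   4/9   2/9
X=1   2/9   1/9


H(X|Y) = Σ_y p(y) H(X|Y=y)
  p(Y=0) = 2/3, H(X|Y=0) = 0.9183
  p(Y=1) = 1/3, H(X|Y=1) = 0.9183
H(X|Y) = 0.6667×0.9183 + 0.3333×0.9183 = 0.9183 bits


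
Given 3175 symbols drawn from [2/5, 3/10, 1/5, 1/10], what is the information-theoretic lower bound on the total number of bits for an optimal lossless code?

Entropy H = 1.8464 bits/symbol
Minimum bits = H × n = 1.8464 × 3175
= 5862.44 bits


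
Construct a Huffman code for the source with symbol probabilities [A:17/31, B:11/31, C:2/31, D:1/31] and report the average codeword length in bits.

Huffman tree construction:
Combine smallest probabilities repeatedly
Resulting codes:
  A: 1 (length 1)
  B: 01 (length 2)
  C: 001 (length 3)
  D: 000 (length 3)
Average length = Σ p(s) × length(s) = 1.5484 bits


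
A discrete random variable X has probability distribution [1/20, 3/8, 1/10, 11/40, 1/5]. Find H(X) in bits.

H(X) = -Σ p(x) log₂ p(x)
  -1/20 × log₂(1/20) = 0.2161
  -3/8 × log₂(3/8) = 0.5306
  -1/10 × log₂(1/10) = 0.3322
  -11/40 × log₂(11/40) = 0.5122
  -1/5 × log₂(1/5) = 0.4644
H(X) = 2.0555 bits


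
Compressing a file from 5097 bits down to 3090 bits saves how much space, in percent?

Space savings = (1 - Compressed/Original) × 100%
= (1 - 3090/5097) × 100%
= 39.38%


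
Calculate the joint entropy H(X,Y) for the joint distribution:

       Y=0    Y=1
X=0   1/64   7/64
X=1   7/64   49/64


H(X,Y) = -Σ p(x,y) log₂ p(x,y)
  p(0,0)=1/64: -0.0156 × log₂(0.0156) = 0.0938
  p(0,1)=7/64: -0.1094 × log₂(0.1094) = 0.3492
  p(1,0)=7/64: -0.1094 × log₂(0.1094) = 0.3492
  p(1,1)=49/64: -0.7656 × log₂(0.7656) = 0.2950
H(X,Y) = 1.0871 bits


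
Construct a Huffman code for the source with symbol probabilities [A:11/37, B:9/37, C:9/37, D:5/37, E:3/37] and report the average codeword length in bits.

Huffman tree construction:
Combine smallest probabilities repeatedly
Resulting codes:
  A: 11 (length 2)
  B: 01 (length 2)
  C: 10 (length 2)
  D: 001 (length 3)
  E: 000 (length 3)
Average length = Σ p(s) × length(s) = 2.2162 bits


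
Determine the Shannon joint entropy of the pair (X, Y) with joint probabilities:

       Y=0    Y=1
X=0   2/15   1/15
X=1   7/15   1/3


H(X,Y) = -Σ p(x,y) log₂ p(x,y)
  p(0,0)=2/15: -0.1333 × log₂(0.1333) = 0.3876
  p(0,1)=1/15: -0.0667 × log₂(0.0667) = 0.2605
  p(1,0)=7/15: -0.4667 × log₂(0.4667) = 0.5131
  p(1,1)=1/3: -0.3333 × log₂(0.3333) = 0.5283
H(X,Y) = 1.6895 bits


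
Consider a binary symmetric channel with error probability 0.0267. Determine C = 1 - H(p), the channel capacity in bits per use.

For BSC with error probability p:
C = 1 - H(p) where H(p) is binary entropy
H(0.0267) = -0.0267 × log₂(0.0267) - 0.9733 × log₂(0.9733)
H(p) = 0.1776
C = 1 - 0.1776 = 0.8224 bits/use


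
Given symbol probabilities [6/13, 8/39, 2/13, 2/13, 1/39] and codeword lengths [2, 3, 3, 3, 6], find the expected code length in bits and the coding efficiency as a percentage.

Average length L = Σ p_i × l_i = 2.6154 bits
Entropy H = 1.9501 bits
Efficiency η = H/L × 100% = 74.56%


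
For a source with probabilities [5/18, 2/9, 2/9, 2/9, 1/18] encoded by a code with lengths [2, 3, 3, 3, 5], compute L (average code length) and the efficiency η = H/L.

Average length L = Σ p_i × l_i = 2.8333 bits
Entropy H = 2.1916 bits
Efficiency η = H/L × 100% = 77.35%


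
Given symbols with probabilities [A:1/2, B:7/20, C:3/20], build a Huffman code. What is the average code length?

Huffman tree construction:
Combine smallest probabilities repeatedly
Resulting codes:
  A: 0 (length 1)
  B: 11 (length 2)
  C: 10 (length 2)
Average length = Σ p(s) × length(s) = 1.5000 bits


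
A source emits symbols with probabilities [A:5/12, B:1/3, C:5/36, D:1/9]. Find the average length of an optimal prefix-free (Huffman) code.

Huffman tree construction:
Combine smallest probabilities repeatedly
Resulting codes:
  A: 0 (length 1)
  B: 11 (length 2)
  C: 101 (length 3)
  D: 100 (length 3)
Average length = Σ p(s) × length(s) = 1.8333 bits


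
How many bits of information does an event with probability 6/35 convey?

Information content I(x) = -log₂(p(x))
I = -log₂(6/35) = -log₂(0.1714)
I = 2.5443 bits


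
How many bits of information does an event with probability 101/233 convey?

Information content I(x) = -log₂(p(x))
I = -log₂(101/233) = -log₂(0.4335)
I = 1.2060 bits


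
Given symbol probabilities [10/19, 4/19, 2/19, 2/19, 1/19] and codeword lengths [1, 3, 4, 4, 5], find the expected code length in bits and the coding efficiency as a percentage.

Average length L = Σ p_i × l_i = 2.2632 bits
Entropy H = 1.8680 bits
Efficiency η = H/L × 100% = 82.54%


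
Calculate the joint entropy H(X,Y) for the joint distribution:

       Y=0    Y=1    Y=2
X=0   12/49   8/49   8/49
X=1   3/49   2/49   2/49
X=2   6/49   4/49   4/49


H(X,Y) = -Σ p(x,y) log₂ p(x,y)
  p(0,0)=12/49: -0.2449 × log₂(0.2449) = 0.4971
  p(0,1)=8/49: -0.1633 × log₂(0.1633) = 0.4269
  p(0,2)=8/49: -0.1633 × log₂(0.1633) = 0.4269
  p(1,0)=3/49: -0.0612 × log₂(0.0612) = 0.2467
  p(1,1)=2/49: -0.0408 × log₂(0.0408) = 0.1884
  p(1,2)=2/49: -0.0408 × log₂(0.0408) = 0.1884
  p(2,0)=6/49: -0.1224 × log₂(0.1224) = 0.3710
  p(2,1)=4/49: -0.0816 × log₂(0.0816) = 0.2951
  p(2,2)=4/49: -0.0816 × log₂(0.0816) = 0.2951
H(X,Y) = 2.9354 bits


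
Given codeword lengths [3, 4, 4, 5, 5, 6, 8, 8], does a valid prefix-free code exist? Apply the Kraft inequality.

Kraft inequality: Σ 2^(-l_i) ≤ 1 for prefix-free code
Calculating: 2^(-3) + 2^(-4) + 2^(-4) + 2^(-5) + 2^(-5) + 2^(-6) + 2^(-8) + 2^(-8)
= 0.125 + 0.0625 + 0.0625 + 0.03125 + 0.03125 + 0.015625 + 0.00390625 + 0.00390625
= 0.3359
Since 0.3359 ≤ 1, prefix-free code exists


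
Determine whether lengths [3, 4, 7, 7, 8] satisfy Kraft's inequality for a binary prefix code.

Kraft inequality: Σ 2^(-l_i) ≤ 1 for prefix-free code
Calculating: 2^(-3) + 2^(-4) + 2^(-7) + 2^(-7) + 2^(-8)
= 0.125 + 0.0625 + 0.0078125 + 0.0078125 + 0.00390625
= 0.2070
Since 0.2070 ≤ 1, prefix-free code exists


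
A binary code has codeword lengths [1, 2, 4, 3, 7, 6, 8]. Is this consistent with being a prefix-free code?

Kraft inequality: Σ 2^(-l_i) ≤ 1 for prefix-free code
Calculating: 2^(-1) + 2^(-2) + 2^(-4) + 2^(-3) + 2^(-7) + 2^(-6) + 2^(-8)
= 0.5 + 0.25 + 0.0625 + 0.125 + 0.0078125 + 0.015625 + 0.00390625
= 0.9648
Since 0.9648 ≤ 1, prefix-free code exists


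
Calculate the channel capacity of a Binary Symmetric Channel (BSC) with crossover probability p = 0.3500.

For BSC with error probability p:
C = 1 - H(p) where H(p) is binary entropy
H(0.3500) = -0.3500 × log₂(0.3500) - 0.6500 × log₂(0.6500)
H(p) = 0.9341
C = 1 - 0.9341 = 0.0659 bits/use


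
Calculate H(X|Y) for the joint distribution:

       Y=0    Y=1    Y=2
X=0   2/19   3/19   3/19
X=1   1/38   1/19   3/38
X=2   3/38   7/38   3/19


H(X|Y) = Σ_y p(y) H(X|Y=y)
  p(Y=0) = 4/19, H(X|Y=0) = 1.4056
  p(Y=1) = 15/38, H(X|Y=1) = 1.4295
  p(Y=2) = 15/38, H(X|Y=2) = 1.5219
H(X|Y) = 0.2105×1.4056 + 0.3947×1.4295 + 0.3947×1.5219 = 1.4610 bits


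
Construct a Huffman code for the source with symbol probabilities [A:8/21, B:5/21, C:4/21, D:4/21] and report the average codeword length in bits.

Huffman tree construction:
Combine smallest probabilities repeatedly
Resulting codes:
  A: 11 (length 2)
  B: 10 (length 2)
  C: 00 (length 2)
  D: 01 (length 2)
Average length = Σ p(s) × length(s) = 2.0000 bits


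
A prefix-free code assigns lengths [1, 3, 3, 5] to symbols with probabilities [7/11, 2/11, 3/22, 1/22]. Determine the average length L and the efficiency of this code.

Average length L = Σ p_i × l_i = 1.8182 bits
Entropy H = 1.4568 bits
Efficiency η = H/L × 100% = 80.12%


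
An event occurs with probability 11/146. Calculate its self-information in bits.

Information content I(x) = -log₂(p(x))
I = -log₂(11/146) = -log₂(0.0753)
I = 3.7304 bits


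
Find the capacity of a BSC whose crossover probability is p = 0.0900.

For BSC with error probability p:
C = 1 - H(p) where H(p) is binary entropy
H(0.0900) = -0.0900 × log₂(0.0900) - 0.9100 × log₂(0.9100)
H(p) = 0.4365
C = 1 - 0.4365 = 0.5635 bits/use


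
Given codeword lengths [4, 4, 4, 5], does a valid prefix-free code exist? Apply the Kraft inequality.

Kraft inequality: Σ 2^(-l_i) ≤ 1 for prefix-free code
Calculating: 2^(-4) + 2^(-4) + 2^(-4) + 2^(-5)
= 0.0625 + 0.0625 + 0.0625 + 0.03125
= 0.2188
Since 0.2188 ≤ 1, prefix-free code exists


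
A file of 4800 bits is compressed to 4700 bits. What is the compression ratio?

Compression ratio = Original / Compressed
= 4800 / 4700 = 1.02:1


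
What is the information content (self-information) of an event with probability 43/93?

Information content I(x) = -log₂(p(x))
I = -log₂(43/93) = -log₂(0.4624)
I = 1.1129 bits


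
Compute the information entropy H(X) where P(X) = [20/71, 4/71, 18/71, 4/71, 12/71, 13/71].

H(X) = -Σ p(x) log₂ p(x)
  -20/71 × log₂(20/71) = 0.5149
  -4/71 × log₂(4/71) = 0.2338
  -18/71 × log₂(18/71) = 0.5019
  -4/71 × log₂(4/71) = 0.2338
  -12/71 × log₂(12/71) = 0.4335
  -13/71 × log₂(13/71) = 0.4485
H(X) = 2.3663 bits


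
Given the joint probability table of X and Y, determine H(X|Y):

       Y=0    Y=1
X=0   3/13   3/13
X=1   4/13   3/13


H(X|Y) = Σ_y p(y) H(X|Y=y)
  p(Y=0) = 7/13, H(X|Y=0) = 0.9852
  p(Y=1) = 6/13, H(X|Y=1) = 1.0000
H(X|Y) = 0.5385×0.9852 + 0.4615×1.0000 = 0.9920 bits


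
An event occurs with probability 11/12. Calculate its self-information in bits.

Information content I(x) = -log₂(p(x))
I = -log₂(11/12) = -log₂(0.9167)
I = 0.1255 bits


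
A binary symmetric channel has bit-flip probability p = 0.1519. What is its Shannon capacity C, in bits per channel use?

For BSC with error probability p:
C = 1 - H(p) where H(p) is binary entropy
H(0.1519) = -0.1519 × log₂(0.1519) - 0.8481 × log₂(0.8481)
H(p) = 0.6146
C = 1 - 0.6146 = 0.3854 bits/use


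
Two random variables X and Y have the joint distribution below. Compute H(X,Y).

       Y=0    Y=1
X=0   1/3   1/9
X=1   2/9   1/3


H(X,Y) = -Σ p(x,y) log₂ p(x,y)
  p(0,0)=1/3: -0.3333 × log₂(0.3333) = 0.5283
  p(0,1)=1/9: -0.1111 × log₂(0.1111) = 0.3522
  p(1,0)=2/9: -0.2222 × log₂(0.2222) = 0.4822
  p(1,1)=1/3: -0.3333 × log₂(0.3333) = 0.5283
H(X,Y) = 1.8911 bits


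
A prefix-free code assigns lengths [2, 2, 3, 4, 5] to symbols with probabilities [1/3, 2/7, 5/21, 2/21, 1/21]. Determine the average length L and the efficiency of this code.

Average length L = Σ p_i × l_i = 2.5714 bits
Entropy H = 2.0699 bits
Efficiency η = H/L × 100% = 80.50%


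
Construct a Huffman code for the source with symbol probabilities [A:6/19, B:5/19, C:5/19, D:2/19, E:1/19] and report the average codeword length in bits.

Huffman tree construction:
Combine smallest probabilities repeatedly
Resulting codes:
  A: 11 (length 2)
  B: 01 (length 2)
  C: 10 (length 2)
  D: 001 (length 3)
  E: 000 (length 3)
Average length = Σ p(s) × length(s) = 2.1579 bits


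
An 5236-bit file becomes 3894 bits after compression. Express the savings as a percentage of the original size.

Space savings = (1 - Compressed/Original) × 100%
= (1 - 3894/5236) × 100%
= 25.63%


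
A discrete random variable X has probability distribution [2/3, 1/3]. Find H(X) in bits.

H(X) = -Σ p(x) log₂ p(x)
  -2/3 × log₂(2/3) = 0.3900
  -1/3 × log₂(1/3) = 0.5283
H(X) = 0.9183 bits


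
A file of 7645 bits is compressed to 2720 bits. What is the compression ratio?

Compression ratio = Original / Compressed
= 7645 / 2720 = 2.81:1


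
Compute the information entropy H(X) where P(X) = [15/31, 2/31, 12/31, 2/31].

H(X) = -Σ p(x) log₂ p(x)
  -15/31 × log₂(15/31) = 0.5068
  -2/31 × log₂(2/31) = 0.2551
  -12/31 × log₂(12/31) = 0.5300
  -2/31 × log₂(2/31) = 0.2551
H(X) = 1.5470 bits


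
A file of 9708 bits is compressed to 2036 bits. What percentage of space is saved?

Space savings = (1 - Compressed/Original) × 100%
= (1 - 2036/9708) × 100%
= 79.03%


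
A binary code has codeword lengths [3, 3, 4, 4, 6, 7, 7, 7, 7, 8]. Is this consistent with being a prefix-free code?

Kraft inequality: Σ 2^(-l_i) ≤ 1 for prefix-free code
Calculating: 2^(-3) + 2^(-3) + 2^(-4) + 2^(-4) + 2^(-6) + 2^(-7) + 2^(-7) + 2^(-7) + 2^(-7) + 2^(-8)
= 0.125 + 0.125 + 0.0625 + 0.0625 + 0.015625 + 0.0078125 + 0.0078125 + 0.0078125 + 0.0078125 + 0.00390625
= 0.4258
Since 0.4258 ≤ 1, prefix-free code exists


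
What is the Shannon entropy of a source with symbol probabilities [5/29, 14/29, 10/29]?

H(X) = -Σ p(x) log₂ p(x)
  -5/29 × log₂(5/29) = 0.4373
  -14/29 × log₂(14/29) = 0.5072
  -10/29 × log₂(10/29) = 0.5297
H(X) = 1.4741 bits


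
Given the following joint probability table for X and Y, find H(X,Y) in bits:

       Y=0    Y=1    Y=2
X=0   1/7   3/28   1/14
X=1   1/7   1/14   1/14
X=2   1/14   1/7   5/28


H(X,Y) = -Σ p(x,y) log₂ p(x,y)
  p(0,0)=1/7: -0.1429 × log₂(0.1429) = 0.4011
  p(0,1)=3/28: -0.1071 × log₂(0.1071) = 0.3453
  p(0,2)=1/14: -0.0714 × log₂(0.0714) = 0.2720
  p(1,0)=1/7: -0.1429 × log₂(0.1429) = 0.4011
  p(1,1)=1/14: -0.0714 × log₂(0.0714) = 0.2720
  p(1,2)=1/14: -0.0714 × log₂(0.0714) = 0.2720
  p(2,0)=1/14: -0.0714 × log₂(0.0714) = 0.2720
  p(2,1)=1/7: -0.1429 × log₂(0.1429) = 0.4011
  p(2,2)=5/28: -0.1786 × log₂(0.1786) = 0.4438
H(X,Y) = 3.0801 bits


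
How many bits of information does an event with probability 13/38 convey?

Information content I(x) = -log₂(p(x))
I = -log₂(13/38) = -log₂(0.3421)
I = 1.5475 bits


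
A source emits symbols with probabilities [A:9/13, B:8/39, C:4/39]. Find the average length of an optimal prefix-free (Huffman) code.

Huffman tree construction:
Combine smallest probabilities repeatedly
Resulting codes:
  A: 1 (length 1)
  B: 01 (length 2)
  C: 00 (length 2)
Average length = Σ p(s) × length(s) = 1.3077 bits


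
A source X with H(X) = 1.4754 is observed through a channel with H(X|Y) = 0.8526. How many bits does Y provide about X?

I(X;Y) = H(X) - H(X|Y)
I(X;Y) = 1.4754 - 0.8526 = 0.6228 bits


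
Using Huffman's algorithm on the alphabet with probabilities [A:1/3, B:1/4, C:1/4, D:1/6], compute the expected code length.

Huffman tree construction:
Combine smallest probabilities repeatedly
Resulting codes:
  A: 11 (length 2)
  B: 01 (length 2)
  C: 10 (length 2)
  D: 00 (length 2)
Average length = Σ p(s) × length(s) = 2.0000 bits
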